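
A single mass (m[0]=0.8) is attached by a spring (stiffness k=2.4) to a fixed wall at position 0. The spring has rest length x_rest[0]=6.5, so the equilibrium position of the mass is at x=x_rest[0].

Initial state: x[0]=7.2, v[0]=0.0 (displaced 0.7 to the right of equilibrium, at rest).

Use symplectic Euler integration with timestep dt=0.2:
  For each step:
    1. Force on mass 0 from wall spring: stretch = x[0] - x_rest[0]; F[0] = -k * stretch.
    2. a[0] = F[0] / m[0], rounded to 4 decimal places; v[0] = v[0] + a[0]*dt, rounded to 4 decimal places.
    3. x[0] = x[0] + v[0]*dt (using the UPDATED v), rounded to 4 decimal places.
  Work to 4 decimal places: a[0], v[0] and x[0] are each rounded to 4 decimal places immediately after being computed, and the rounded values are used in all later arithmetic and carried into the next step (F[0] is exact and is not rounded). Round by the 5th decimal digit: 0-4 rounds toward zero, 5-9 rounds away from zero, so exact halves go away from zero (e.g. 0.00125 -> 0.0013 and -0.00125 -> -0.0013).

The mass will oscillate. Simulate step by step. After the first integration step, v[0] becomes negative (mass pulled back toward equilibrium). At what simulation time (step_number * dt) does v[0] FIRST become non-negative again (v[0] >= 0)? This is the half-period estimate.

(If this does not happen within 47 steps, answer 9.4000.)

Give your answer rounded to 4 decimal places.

Answer: 2.0000

Derivation:
Step 0: x=[7.2000] v=[0.0000]
Step 1: x=[7.1160] v=[-0.4200]
Step 2: x=[6.9581] v=[-0.7896]
Step 3: x=[6.7452] v=[-1.0645]
Step 4: x=[6.5029] v=[-1.2116]
Step 5: x=[6.2602] v=[-1.2133]
Step 6: x=[6.0463] v=[-1.0694]
Step 7: x=[5.8869] v=[-0.7972]
Step 8: x=[5.8010] v=[-0.4293]
Step 9: x=[5.7990] v=[-0.0099]
Step 10: x=[5.8811] v=[0.4107]
First v>=0 after going negative at step 10, time=2.0000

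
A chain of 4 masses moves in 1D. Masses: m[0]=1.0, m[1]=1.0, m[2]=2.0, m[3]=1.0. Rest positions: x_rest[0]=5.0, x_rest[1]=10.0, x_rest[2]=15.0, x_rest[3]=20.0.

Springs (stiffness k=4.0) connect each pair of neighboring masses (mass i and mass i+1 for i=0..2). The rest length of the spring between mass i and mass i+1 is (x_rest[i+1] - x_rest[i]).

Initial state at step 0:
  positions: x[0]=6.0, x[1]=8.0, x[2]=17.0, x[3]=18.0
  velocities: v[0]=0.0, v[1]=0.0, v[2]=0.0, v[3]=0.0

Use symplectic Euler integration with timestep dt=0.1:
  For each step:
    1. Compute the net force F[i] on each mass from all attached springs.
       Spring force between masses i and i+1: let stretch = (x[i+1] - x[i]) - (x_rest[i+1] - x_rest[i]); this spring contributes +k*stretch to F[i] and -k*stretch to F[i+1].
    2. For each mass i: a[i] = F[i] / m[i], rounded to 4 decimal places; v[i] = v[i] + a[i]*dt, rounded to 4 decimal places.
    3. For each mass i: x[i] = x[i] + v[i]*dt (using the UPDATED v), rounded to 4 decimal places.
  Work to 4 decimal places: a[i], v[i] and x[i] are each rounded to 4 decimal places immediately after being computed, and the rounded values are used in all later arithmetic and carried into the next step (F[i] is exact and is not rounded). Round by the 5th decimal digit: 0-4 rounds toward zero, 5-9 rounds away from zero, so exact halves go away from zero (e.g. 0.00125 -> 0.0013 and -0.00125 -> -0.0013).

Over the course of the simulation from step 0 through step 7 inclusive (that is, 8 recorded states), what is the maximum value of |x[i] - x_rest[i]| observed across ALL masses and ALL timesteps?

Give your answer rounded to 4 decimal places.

Answer: 2.3612

Derivation:
Step 0: x=[6.0000 8.0000 17.0000 18.0000] v=[0.0000 0.0000 0.0000 0.0000]
Step 1: x=[5.8800 8.2800 16.8400 18.1600] v=[-1.2000 2.8000 -1.6000 1.6000]
Step 2: x=[5.6560 8.8064 16.5352 18.4672] v=[-2.2400 5.2640 -3.0480 3.0720]
Step 3: x=[5.3580 9.5159 16.1145 18.8971] v=[-2.9798 7.0954 -4.2074 4.2992]
Step 4: x=[5.0263 10.3231 15.6174 19.4157] v=[-3.3166 8.0717 -4.9706 5.1862]
Step 5: x=[4.7065 11.1302 15.0904 19.9824] v=[-3.1979 8.0707 -5.2698 5.6669]
Step 6: x=[4.4437 11.8387 14.5821 20.5534] v=[-2.6284 7.0853 -5.0834 5.7101]
Step 7: x=[4.2767 12.3612 14.1383 21.0856] v=[-1.6704 5.2247 -4.4378 5.3216]
Max displacement = 2.3612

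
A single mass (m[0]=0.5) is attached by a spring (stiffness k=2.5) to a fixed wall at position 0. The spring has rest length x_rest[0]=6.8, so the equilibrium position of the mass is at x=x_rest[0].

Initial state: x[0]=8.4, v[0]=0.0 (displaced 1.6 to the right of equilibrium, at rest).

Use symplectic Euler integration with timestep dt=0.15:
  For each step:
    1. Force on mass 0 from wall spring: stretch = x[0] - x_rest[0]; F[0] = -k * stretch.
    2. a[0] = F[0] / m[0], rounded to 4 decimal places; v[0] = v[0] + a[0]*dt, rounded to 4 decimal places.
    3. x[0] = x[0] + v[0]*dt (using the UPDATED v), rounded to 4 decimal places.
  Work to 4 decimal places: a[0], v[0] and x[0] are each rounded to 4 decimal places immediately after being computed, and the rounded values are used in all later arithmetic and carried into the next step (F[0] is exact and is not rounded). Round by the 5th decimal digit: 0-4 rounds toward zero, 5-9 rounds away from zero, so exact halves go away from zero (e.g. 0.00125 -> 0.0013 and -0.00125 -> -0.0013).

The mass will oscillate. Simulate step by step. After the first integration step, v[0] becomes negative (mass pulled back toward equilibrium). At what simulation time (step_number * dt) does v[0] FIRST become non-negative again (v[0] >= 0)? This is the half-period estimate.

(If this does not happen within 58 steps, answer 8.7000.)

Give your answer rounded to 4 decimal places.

Answer: 1.5000

Derivation:
Step 0: x=[8.4000] v=[0.0000]
Step 1: x=[8.2200] v=[-1.2000]
Step 2: x=[7.8803] v=[-2.2650]
Step 3: x=[7.4190] v=[-3.0752]
Step 4: x=[6.8881] v=[-3.5395]
Step 5: x=[6.3473] v=[-3.6056]
Step 6: x=[5.8574] v=[-3.2661]
Step 7: x=[5.4735] v=[-2.5592]
Step 8: x=[5.2389] v=[-1.5643]
Step 9: x=[5.1799] v=[-0.3935]
Step 10: x=[5.3031] v=[0.8216]
First v>=0 after going negative at step 10, time=1.5000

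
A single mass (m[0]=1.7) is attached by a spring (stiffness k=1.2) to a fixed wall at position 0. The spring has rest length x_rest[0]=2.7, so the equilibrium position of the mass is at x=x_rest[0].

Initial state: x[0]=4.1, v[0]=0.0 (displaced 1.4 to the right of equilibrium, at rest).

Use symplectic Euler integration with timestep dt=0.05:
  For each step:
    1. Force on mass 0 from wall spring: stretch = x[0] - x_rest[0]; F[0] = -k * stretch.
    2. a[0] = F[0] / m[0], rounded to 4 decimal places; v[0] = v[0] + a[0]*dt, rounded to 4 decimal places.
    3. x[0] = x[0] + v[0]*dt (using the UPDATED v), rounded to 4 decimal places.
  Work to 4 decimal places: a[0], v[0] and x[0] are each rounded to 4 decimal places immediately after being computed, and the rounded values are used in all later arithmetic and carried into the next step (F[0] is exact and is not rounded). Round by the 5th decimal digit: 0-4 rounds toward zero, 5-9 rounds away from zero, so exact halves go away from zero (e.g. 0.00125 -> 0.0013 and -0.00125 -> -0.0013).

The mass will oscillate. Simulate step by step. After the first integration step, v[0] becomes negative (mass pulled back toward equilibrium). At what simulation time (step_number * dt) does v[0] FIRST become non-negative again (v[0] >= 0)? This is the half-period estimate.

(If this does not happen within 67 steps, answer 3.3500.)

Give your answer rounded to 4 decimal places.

Step 0: x=[4.1000] v=[0.0000]
Step 1: x=[4.0975] v=[-0.0494]
Step 2: x=[4.0926] v=[-0.0987]
Step 3: x=[4.0852] v=[-0.1479]
Step 4: x=[4.0754] v=[-0.1968]
Step 5: x=[4.0631] v=[-0.2453]
Step 6: x=[4.0484] v=[-0.2934]
Step 7: x=[4.0314] v=[-0.3410]
Step 8: x=[4.0120] v=[-0.3880]
Step 9: x=[3.9903] v=[-0.4343]
Step 10: x=[3.9663] v=[-0.4798]
Step 11: x=[3.9401] v=[-0.5245]
Step 12: x=[3.9117] v=[-0.5683]
Step 13: x=[3.8811] v=[-0.6111]
Step 14: x=[3.8485] v=[-0.6528]
Step 15: x=[3.8138] v=[-0.6933]
Step 16: x=[3.7772] v=[-0.7326]
Step 17: x=[3.7387] v=[-0.7706]
Step 18: x=[3.6983] v=[-0.8073]
Step 19: x=[3.6562] v=[-0.8425]
Step 20: x=[3.6124] v=[-0.8763]
Step 21: x=[3.5670] v=[-0.9085]
Step 22: x=[3.5200] v=[-0.9391]
Step 23: x=[3.4716] v=[-0.9680]
Step 24: x=[3.4218] v=[-0.9952]
Step 25: x=[3.3708] v=[-1.0207]
Step 26: x=[3.3186] v=[-1.0444]
Step 27: x=[3.2653] v=[-1.0662]
Step 28: x=[3.2110] v=[-1.0862]
Step 29: x=[3.1558] v=[-1.1042]
Step 30: x=[3.0998] v=[-1.1203]
Step 31: x=[3.0431] v=[-1.1344]
Step 32: x=[2.9858] v=[-1.1465]
Step 33: x=[2.9280] v=[-1.1566]
Step 34: x=[2.8698] v=[-1.1646]
Step 35: x=[2.8113] v=[-1.1706]
Step 36: x=[2.7526] v=[-1.1745]
Step 37: x=[2.6938] v=[-1.1764]
Step 38: x=[2.6350] v=[-1.1762]
Step 39: x=[2.5763] v=[-1.1739]
Step 40: x=[2.5178] v=[-1.1695]
Step 41: x=[2.4596] v=[-1.1631]
Step 42: x=[2.4019] v=[-1.1546]
Step 43: x=[2.3447] v=[-1.1441]
Step 44: x=[2.2881] v=[-1.1316]
Step 45: x=[2.2322] v=[-1.1171]
Step 46: x=[2.1772] v=[-1.1006]
Step 47: x=[2.1231] v=[-1.0822]
Step 48: x=[2.0700] v=[-1.0618]
Step 49: x=[2.0180] v=[-1.0396]
Step 50: x=[1.9672] v=[-1.0155]
Step 51: x=[1.9177] v=[-0.9896]
Step 52: x=[1.8696] v=[-0.9620]
Step 53: x=[1.8230] v=[-0.9327]
Step 54: x=[1.7779] v=[-0.9017]
Step 55: x=[1.7344] v=[-0.8692]
Step 56: x=[1.6926] v=[-0.8351]
Step 57: x=[1.6526] v=[-0.7995]
Step 58: x=[1.6145] v=[-0.7625]
Step 59: x=[1.5783] v=[-0.7242]
Step 60: x=[1.5441] v=[-0.6846]
Step 61: x=[1.5119] v=[-0.6438]
Step 62: x=[1.4818] v=[-0.6019]
Step 63: x=[1.4539] v=[-0.5589]
Step 64: x=[1.4282] v=[-0.5149]
Step 65: x=[1.4047] v=[-0.4700]
Step 66: x=[1.3835] v=[-0.4243]
Step 67: x=[1.3646] v=[-0.3778]
v[0] did not become non-negative within 67 steps; using fallback time=3.3500

Answer: 3.3500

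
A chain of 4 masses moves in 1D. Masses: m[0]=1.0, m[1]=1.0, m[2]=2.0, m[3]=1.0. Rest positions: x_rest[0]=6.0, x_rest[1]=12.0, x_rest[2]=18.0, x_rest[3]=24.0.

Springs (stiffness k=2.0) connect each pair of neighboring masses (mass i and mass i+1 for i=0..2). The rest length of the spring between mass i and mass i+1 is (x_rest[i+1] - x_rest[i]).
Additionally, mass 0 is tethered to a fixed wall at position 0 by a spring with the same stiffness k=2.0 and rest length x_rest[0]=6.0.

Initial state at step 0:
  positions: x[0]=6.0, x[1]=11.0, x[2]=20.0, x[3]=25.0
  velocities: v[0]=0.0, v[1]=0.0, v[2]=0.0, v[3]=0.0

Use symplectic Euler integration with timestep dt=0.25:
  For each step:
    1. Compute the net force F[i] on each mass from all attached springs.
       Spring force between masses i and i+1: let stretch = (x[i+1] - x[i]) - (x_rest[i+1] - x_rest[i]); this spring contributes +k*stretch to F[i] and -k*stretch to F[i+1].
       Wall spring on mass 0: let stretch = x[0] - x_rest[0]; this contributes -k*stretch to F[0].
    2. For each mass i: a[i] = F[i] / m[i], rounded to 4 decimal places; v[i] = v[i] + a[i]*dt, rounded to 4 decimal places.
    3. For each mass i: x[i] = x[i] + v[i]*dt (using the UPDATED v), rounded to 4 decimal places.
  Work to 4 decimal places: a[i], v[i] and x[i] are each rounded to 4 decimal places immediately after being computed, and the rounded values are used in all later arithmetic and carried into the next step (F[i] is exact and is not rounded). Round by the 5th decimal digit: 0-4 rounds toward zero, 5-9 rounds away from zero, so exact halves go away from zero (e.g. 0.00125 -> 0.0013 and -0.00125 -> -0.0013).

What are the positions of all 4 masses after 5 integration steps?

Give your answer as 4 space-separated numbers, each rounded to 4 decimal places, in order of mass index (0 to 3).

Answer: 6.3131 14.0526 18.1484 25.6043

Derivation:
Step 0: x=[6.0000 11.0000 20.0000 25.0000] v=[0.0000 0.0000 0.0000 0.0000]
Step 1: x=[5.8750 11.5000 19.7500 25.1250] v=[-0.5000 2.0000 -1.0000 0.5000]
Step 2: x=[5.7188 12.3281 19.3203 25.3281] v=[-0.6250 3.3125 -1.7188 0.8125]
Step 3: x=[5.6739 13.2041 18.8291 25.5303] v=[-0.1798 3.5040 -1.9649 0.8086]
Step 4: x=[5.8610 13.8420 18.4051 25.6448] v=[0.7484 2.5514 -1.6959 0.4580]
Step 5: x=[6.3131 14.0526 18.1484 25.6043] v=[1.8084 0.8425 -1.0268 -0.1619]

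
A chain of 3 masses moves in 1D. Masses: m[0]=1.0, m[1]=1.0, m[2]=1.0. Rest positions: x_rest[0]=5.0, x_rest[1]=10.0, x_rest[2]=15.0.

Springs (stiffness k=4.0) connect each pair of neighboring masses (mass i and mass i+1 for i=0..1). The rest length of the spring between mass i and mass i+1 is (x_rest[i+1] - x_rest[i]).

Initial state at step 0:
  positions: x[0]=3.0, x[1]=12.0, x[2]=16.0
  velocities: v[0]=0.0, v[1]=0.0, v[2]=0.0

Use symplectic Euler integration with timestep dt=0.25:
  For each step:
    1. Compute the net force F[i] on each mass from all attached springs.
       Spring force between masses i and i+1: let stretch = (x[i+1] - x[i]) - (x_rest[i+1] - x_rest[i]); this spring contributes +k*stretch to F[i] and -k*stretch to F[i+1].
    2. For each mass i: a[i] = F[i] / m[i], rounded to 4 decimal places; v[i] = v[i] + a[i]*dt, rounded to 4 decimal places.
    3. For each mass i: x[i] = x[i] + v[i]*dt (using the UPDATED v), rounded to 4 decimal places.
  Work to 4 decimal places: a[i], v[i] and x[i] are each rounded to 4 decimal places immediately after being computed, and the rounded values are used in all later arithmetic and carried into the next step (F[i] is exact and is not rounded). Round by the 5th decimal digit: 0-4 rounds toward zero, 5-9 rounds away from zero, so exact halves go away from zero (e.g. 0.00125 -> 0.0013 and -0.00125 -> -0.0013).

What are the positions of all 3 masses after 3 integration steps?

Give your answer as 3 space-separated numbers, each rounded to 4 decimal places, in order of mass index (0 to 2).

Answer: 6.5625 8.4844 15.9531

Derivation:
Step 0: x=[3.0000 12.0000 16.0000] v=[0.0000 0.0000 0.0000]
Step 1: x=[4.0000 10.7500 16.2500] v=[4.0000 -5.0000 1.0000]
Step 2: x=[5.4375 9.1875 16.3750] v=[5.7500 -6.2500 0.5000]
Step 3: x=[6.5625 8.4844 15.9531] v=[4.5000 -2.8125 -1.6875]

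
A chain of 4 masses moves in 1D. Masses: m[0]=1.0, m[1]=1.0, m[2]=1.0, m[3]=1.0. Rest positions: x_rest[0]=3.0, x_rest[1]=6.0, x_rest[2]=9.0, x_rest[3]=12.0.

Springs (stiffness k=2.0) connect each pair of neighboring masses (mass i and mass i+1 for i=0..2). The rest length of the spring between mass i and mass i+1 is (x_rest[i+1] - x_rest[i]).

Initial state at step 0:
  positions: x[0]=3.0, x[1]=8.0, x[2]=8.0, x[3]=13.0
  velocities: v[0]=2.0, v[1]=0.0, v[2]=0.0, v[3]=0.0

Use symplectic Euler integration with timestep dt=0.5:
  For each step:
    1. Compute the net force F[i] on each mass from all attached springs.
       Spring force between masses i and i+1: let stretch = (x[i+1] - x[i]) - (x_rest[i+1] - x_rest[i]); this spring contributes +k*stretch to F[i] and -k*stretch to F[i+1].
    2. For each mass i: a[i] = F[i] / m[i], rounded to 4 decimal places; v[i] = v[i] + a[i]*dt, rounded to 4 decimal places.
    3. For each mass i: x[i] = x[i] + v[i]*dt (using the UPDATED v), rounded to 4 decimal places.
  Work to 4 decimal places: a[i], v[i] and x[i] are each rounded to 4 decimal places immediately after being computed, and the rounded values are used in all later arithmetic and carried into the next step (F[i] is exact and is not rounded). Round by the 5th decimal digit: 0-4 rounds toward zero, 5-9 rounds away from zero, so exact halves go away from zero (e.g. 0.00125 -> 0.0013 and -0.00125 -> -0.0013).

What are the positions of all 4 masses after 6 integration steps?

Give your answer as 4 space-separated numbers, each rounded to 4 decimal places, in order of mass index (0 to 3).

Answer: 5.6250 5.8750 13.1250 13.3750

Derivation:
Step 0: x=[3.0000 8.0000 8.0000 13.0000] v=[2.0000 0.0000 0.0000 0.0000]
Step 1: x=[5.0000 5.5000 10.5000 12.0000] v=[4.0000 -5.0000 5.0000 -2.0000]
Step 2: x=[5.7500 5.2500 11.2500 11.7500] v=[1.5000 -0.5000 1.5000 -0.5000]
Step 3: x=[4.7500 8.2500 9.2500 12.7500] v=[-2.0000 6.0000 -4.0000 2.0000]
Step 4: x=[4.0000 10.0000 8.5000 13.5000] v=[-1.5000 3.5000 -1.5000 1.5000]
Step 5: x=[4.7500 8.0000 11.0000 13.2500] v=[1.5000 -4.0000 5.0000 -0.5000]
Step 6: x=[5.6250 5.8750 13.1250 13.3750] v=[1.7500 -4.2500 4.2500 0.2500]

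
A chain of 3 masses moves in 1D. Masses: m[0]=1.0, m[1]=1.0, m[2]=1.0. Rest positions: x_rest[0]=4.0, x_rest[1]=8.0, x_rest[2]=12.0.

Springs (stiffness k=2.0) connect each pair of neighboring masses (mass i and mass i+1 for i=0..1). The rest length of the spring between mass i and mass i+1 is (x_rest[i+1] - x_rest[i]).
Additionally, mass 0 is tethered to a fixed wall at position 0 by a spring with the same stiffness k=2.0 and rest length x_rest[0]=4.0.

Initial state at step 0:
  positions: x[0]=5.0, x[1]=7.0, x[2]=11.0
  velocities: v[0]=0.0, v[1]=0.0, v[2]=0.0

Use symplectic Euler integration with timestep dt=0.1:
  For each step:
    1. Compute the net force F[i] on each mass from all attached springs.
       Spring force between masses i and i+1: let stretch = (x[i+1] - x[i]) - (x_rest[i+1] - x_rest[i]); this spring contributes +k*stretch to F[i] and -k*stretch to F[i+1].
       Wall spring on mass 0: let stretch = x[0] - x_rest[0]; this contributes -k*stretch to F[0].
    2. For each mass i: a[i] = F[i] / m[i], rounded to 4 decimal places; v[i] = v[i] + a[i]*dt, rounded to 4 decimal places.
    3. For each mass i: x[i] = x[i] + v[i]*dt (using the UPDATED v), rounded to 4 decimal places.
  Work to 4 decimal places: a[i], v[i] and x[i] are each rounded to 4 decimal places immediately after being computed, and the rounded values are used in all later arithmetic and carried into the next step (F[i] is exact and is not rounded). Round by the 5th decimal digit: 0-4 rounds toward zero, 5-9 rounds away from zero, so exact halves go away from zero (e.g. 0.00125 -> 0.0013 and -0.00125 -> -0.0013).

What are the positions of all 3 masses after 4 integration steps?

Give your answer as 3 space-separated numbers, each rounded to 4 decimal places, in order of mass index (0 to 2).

Step 0: x=[5.0000 7.0000 11.0000] v=[0.0000 0.0000 0.0000]
Step 1: x=[4.9400 7.0400 11.0000] v=[-0.6000 0.4000 0.0000]
Step 2: x=[4.8232 7.1172 11.0008] v=[-1.1680 0.7720 0.0080]
Step 3: x=[4.6558 7.2262 11.0039] v=[-1.6738 1.0899 0.0313]
Step 4: x=[4.4467 7.3593 11.0115] v=[-2.0909 1.3314 0.0758]

Answer: 4.4467 7.3593 11.0115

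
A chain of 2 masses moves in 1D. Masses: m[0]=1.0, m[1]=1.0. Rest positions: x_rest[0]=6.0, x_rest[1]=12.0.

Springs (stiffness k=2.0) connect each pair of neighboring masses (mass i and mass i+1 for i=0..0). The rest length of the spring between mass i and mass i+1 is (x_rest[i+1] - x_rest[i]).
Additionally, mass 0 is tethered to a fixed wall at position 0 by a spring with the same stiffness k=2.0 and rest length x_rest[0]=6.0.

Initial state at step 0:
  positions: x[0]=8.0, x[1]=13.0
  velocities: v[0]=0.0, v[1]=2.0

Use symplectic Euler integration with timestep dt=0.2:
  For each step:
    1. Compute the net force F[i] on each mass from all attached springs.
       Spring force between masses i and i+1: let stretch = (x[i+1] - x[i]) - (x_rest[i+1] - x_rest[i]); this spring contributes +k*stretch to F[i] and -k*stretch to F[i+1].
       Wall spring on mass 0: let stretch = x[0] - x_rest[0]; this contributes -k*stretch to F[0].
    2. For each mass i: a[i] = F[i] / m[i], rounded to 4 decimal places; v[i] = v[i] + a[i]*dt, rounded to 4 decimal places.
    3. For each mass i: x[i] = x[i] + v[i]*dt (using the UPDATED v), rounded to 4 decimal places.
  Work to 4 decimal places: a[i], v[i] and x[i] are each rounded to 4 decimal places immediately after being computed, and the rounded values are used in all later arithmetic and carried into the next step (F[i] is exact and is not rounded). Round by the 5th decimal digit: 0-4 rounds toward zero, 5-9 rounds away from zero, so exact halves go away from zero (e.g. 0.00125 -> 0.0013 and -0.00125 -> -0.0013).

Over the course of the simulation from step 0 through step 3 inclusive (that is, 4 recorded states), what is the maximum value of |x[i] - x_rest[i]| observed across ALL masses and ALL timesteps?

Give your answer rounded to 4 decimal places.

Step 0: x=[8.0000 13.0000] v=[0.0000 2.0000]
Step 1: x=[7.7600 13.4800] v=[-1.2000 2.4000]
Step 2: x=[7.3568 13.9824] v=[-2.0160 2.5120]
Step 3: x=[6.8951 14.4348] v=[-2.3085 2.2618]
Max displacement = 2.4348

Answer: 2.4348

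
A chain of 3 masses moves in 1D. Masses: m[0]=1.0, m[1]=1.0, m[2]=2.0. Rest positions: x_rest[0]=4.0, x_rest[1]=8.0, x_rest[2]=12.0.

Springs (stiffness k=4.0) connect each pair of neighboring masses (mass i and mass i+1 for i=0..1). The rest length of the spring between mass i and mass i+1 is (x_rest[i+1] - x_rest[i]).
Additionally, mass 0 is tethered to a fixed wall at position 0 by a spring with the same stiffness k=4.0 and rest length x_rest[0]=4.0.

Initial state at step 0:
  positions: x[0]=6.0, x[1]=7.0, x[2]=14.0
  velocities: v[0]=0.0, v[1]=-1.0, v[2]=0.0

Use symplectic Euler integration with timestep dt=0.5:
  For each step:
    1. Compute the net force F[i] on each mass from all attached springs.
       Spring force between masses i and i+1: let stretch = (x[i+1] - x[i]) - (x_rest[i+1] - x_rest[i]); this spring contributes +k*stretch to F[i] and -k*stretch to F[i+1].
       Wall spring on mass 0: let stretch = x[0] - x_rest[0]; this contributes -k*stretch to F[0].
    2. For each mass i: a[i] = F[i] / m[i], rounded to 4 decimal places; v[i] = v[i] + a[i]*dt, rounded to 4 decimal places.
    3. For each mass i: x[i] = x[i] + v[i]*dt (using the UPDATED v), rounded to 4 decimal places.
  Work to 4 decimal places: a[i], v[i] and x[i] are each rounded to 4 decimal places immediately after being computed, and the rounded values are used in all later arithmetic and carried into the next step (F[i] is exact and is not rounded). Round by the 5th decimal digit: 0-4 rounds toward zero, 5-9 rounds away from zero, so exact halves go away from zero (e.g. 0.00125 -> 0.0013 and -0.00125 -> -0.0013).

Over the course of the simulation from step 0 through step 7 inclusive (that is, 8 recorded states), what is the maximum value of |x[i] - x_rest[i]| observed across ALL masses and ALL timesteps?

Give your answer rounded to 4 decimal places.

Answer: 4.5000

Derivation:
Step 0: x=[6.0000 7.0000 14.0000] v=[0.0000 -1.0000 0.0000]
Step 1: x=[1.0000 12.5000 12.5000] v=[-10.0000 11.0000 -3.0000]
Step 2: x=[6.5000 6.5000 13.0000] v=[11.0000 -12.0000 1.0000]
Step 3: x=[5.5000 7.0000 12.2500] v=[-2.0000 1.0000 -1.5000]
Step 4: x=[0.5000 11.2500 10.8750] v=[-10.0000 8.5000 -2.7500]
Step 5: x=[5.7500 4.3750 11.6875] v=[10.5000 -13.7500 1.6250]
Step 6: x=[3.8750 6.1875 10.8438] v=[-3.7500 3.6250 -1.6875]
Step 7: x=[0.4375 10.3438 9.6719] v=[-6.8750 8.3126 -2.3438]
Max displacement = 4.5000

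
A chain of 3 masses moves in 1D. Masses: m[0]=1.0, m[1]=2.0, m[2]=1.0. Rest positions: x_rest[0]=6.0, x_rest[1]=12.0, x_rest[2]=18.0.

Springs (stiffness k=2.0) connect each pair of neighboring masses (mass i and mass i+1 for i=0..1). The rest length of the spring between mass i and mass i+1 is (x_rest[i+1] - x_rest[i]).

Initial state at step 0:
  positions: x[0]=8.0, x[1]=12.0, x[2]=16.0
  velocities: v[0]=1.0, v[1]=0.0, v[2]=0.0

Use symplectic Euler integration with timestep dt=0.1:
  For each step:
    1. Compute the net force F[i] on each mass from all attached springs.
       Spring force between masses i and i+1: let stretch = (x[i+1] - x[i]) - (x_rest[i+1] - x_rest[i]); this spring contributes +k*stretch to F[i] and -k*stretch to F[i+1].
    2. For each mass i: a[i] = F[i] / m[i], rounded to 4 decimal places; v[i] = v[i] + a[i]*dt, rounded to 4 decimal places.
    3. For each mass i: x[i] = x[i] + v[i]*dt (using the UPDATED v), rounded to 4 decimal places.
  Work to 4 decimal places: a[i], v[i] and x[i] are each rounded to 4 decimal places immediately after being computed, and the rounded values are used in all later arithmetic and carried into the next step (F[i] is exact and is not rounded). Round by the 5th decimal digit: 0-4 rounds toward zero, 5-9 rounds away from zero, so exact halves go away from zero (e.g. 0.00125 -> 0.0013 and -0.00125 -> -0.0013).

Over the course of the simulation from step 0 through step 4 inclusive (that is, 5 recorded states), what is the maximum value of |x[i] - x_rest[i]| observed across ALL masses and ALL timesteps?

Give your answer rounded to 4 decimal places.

Answer: 2.0788

Derivation:
Step 0: x=[8.0000 12.0000 16.0000] v=[1.0000 0.0000 0.0000]
Step 1: x=[8.0600 12.0000 16.0400] v=[0.6000 0.0000 0.4000]
Step 2: x=[8.0788 12.0010 16.1192] v=[0.1880 0.0100 0.7920]
Step 3: x=[8.0560 12.0040 16.2360] v=[-0.2276 0.0296 1.1684]
Step 4: x=[7.9922 12.0098 16.3882] v=[-0.6380 0.0580 1.5220]
Max displacement = 2.0788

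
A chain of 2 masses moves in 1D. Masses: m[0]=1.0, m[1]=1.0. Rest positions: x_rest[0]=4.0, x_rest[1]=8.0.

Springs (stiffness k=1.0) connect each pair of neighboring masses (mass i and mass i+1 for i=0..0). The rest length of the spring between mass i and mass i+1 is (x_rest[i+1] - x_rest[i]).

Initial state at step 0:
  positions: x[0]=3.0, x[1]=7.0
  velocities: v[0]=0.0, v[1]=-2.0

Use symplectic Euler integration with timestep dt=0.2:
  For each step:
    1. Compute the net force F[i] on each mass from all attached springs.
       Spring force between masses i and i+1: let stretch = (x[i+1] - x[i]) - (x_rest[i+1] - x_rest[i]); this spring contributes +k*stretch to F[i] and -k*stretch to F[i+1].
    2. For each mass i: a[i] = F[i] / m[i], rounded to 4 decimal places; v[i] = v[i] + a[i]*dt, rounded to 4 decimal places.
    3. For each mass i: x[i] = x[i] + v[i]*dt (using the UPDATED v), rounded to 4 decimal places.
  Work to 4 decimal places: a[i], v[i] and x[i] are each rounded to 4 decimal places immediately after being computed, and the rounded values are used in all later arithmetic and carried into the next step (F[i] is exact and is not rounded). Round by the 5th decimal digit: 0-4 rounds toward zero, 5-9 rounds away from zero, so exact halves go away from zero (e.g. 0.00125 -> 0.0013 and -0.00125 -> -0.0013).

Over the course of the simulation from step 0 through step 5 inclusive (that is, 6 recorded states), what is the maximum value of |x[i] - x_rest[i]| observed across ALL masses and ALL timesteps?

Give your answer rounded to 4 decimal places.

Answer: 2.7061

Derivation:
Step 0: x=[3.0000 7.0000] v=[0.0000 -2.0000]
Step 1: x=[3.0000 6.6000] v=[0.0000 -2.0000]
Step 2: x=[2.9840 6.2160] v=[-0.0800 -1.9200]
Step 3: x=[2.9373 5.8627] v=[-0.2336 -1.7664]
Step 4: x=[2.8476 5.5524] v=[-0.4485 -1.5515]
Step 5: x=[2.7061 5.2939] v=[-0.7075 -1.2925]
Max displacement = 2.7061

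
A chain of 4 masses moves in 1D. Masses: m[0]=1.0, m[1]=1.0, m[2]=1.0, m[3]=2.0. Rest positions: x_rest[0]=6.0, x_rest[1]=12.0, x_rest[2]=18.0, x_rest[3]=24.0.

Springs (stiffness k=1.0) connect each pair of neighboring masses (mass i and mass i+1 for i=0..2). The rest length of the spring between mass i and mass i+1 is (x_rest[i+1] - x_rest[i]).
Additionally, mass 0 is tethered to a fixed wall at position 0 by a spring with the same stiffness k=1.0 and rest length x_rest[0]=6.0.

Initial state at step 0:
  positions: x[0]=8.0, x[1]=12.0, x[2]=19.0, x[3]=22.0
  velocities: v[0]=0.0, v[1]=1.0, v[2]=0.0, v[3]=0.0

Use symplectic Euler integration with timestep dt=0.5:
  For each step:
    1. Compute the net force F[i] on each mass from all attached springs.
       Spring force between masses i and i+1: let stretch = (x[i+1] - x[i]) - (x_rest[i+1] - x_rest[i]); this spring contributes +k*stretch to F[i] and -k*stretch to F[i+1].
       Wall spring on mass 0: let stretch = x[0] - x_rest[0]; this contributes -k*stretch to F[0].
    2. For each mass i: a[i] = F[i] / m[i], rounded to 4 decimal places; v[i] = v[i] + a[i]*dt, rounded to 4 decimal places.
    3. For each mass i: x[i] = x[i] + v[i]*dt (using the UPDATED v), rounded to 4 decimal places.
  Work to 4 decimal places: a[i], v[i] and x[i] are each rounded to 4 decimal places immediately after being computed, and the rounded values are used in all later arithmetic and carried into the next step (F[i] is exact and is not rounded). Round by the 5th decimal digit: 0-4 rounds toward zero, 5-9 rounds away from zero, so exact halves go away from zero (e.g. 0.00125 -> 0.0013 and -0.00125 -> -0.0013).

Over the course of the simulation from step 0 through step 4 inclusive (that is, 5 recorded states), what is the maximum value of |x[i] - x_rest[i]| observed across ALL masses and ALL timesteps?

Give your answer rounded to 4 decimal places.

Step 0: x=[8.0000 12.0000 19.0000 22.0000] v=[0.0000 1.0000 0.0000 0.0000]
Step 1: x=[7.0000 13.2500 18.0000 22.3750] v=[-2.0000 2.5000 -2.0000 0.7500]
Step 2: x=[5.8125 14.1250 16.9063 22.9532] v=[-2.3750 1.7500 -2.1875 1.1563]
Step 3: x=[5.2500 13.6172 16.6290 23.5255] v=[-1.1250 -1.0156 -0.5547 1.1446]
Step 4: x=[5.4668 11.7706 17.3229 23.9858] v=[0.4336 -3.6933 1.3877 0.9205]
Max displacement = 2.1250

Answer: 2.1250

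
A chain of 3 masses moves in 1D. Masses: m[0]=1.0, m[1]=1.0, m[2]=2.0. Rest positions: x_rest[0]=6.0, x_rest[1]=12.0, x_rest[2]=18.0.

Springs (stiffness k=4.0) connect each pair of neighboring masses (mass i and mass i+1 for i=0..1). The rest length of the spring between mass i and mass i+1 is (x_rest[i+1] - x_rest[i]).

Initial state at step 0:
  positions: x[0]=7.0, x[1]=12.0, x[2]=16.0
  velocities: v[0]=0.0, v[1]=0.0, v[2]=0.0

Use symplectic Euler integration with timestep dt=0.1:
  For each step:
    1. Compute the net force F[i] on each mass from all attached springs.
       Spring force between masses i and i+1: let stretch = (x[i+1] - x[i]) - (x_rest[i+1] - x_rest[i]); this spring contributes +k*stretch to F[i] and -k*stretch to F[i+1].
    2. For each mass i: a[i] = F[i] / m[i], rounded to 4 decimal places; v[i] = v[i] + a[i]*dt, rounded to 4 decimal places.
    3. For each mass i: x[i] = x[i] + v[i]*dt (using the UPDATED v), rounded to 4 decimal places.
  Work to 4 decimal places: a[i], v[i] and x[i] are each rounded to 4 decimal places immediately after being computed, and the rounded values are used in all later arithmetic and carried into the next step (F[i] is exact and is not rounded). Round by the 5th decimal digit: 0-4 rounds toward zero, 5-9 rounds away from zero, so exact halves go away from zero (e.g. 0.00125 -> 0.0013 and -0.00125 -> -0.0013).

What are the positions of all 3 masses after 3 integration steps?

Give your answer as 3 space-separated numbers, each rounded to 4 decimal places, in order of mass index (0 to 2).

Step 0: x=[7.0000 12.0000 16.0000] v=[0.0000 0.0000 0.0000]
Step 1: x=[6.9600 11.9600 16.0400] v=[-0.4000 -0.4000 0.4000]
Step 2: x=[6.8800 11.8832 16.1184] v=[-0.8000 -0.7680 0.7840]
Step 3: x=[6.7601 11.7757 16.2321] v=[-1.1987 -1.0752 1.1370]

Answer: 6.7601 11.7757 16.2321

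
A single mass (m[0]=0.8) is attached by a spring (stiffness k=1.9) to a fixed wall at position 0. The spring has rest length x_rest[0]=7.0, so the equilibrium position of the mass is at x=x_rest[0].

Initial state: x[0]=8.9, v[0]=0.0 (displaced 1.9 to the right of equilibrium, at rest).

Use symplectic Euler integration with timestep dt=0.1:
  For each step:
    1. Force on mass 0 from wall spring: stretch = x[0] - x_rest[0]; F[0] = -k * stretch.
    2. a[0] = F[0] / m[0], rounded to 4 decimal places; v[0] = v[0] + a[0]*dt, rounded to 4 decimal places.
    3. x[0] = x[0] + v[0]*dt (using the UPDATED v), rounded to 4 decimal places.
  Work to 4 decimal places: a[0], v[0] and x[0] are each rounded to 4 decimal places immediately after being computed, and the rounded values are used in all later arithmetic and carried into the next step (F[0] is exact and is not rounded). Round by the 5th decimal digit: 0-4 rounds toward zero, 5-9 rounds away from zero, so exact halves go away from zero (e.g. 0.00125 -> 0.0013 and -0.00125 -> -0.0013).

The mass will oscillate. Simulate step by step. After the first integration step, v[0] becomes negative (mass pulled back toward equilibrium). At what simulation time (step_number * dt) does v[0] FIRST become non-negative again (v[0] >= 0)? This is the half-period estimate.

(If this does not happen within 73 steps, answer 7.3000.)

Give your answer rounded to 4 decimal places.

Step 0: x=[8.9000] v=[0.0000]
Step 1: x=[8.8549] v=[-0.4513]
Step 2: x=[8.7657] v=[-0.8918]
Step 3: x=[8.6346] v=[-1.3112]
Step 4: x=[8.4647] v=[-1.6994]
Step 5: x=[8.2600] v=[-2.0473]
Step 6: x=[8.0253] v=[-2.3466]
Step 7: x=[7.7663] v=[-2.5901]
Step 8: x=[7.4891] v=[-2.7721]
Step 9: x=[7.2003] v=[-2.8883]
Step 10: x=[6.9067] v=[-2.9359]
Step 11: x=[6.6153] v=[-2.9137]
Step 12: x=[6.3331] v=[-2.8223]
Step 13: x=[6.0667] v=[-2.6639]
Step 14: x=[5.8225] v=[-2.4422]
Step 15: x=[5.6063] v=[-2.1625]
Step 16: x=[5.4232] v=[-1.8315]
Step 17: x=[5.2775] v=[-1.4570]
Step 18: x=[5.1727] v=[-1.0479]
Step 19: x=[5.1113] v=[-0.6139]
Step 20: x=[5.0948] v=[-0.1653]
Step 21: x=[5.1235] v=[0.2872]
First v>=0 after going negative at step 21, time=2.1000

Answer: 2.1000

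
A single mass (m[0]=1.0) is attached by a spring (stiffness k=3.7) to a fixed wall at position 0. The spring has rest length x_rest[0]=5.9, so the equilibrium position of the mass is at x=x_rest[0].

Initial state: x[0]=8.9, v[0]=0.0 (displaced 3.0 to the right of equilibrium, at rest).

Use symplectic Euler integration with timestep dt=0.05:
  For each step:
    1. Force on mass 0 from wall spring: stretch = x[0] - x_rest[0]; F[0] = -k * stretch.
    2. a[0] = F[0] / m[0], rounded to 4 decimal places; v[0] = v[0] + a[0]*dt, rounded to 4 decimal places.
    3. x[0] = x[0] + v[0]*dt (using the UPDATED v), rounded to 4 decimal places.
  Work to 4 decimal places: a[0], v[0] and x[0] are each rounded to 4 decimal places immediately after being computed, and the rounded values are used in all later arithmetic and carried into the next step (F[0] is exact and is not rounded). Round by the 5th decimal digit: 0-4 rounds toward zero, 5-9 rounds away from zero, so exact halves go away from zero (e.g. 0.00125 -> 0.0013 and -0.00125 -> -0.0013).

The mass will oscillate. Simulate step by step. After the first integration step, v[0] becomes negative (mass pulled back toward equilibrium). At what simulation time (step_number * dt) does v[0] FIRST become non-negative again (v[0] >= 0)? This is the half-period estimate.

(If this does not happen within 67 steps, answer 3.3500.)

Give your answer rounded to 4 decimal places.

Step 0: x=[8.9000] v=[0.0000]
Step 1: x=[8.8723] v=[-0.5550]
Step 2: x=[8.8171] v=[-1.1049]
Step 3: x=[8.7349] v=[-1.6446]
Step 4: x=[8.6264] v=[-2.1691]
Step 5: x=[8.4927] v=[-2.6735]
Step 6: x=[8.3350] v=[-3.1532]
Step 7: x=[8.1548] v=[-3.6037]
Step 8: x=[7.9538] v=[-4.0208]
Step 9: x=[7.7338] v=[-4.4008]
Step 10: x=[7.4968] v=[-4.7401]
Step 11: x=[7.2450] v=[-5.0355]
Step 12: x=[6.9808] v=[-5.2843]
Step 13: x=[6.7066] v=[-5.4843]
Step 14: x=[6.4249] v=[-5.6335]
Step 15: x=[6.1384] v=[-5.7306]
Step 16: x=[5.8497] v=[-5.7747]
Step 17: x=[5.5614] v=[-5.7654]
Step 18: x=[5.2763] v=[-5.7028]
Step 19: x=[4.9969] v=[-5.5874]
Step 20: x=[4.7259] v=[-5.4203]
Step 21: x=[4.4657] v=[-5.2031]
Step 22: x=[4.2188] v=[-4.9378]
Step 23: x=[3.9875] v=[-4.6268]
Step 24: x=[3.7739] v=[-4.2730]
Step 25: x=[3.5799] v=[-3.8797]
Step 26: x=[3.4074] v=[-3.4505]
Step 27: x=[3.2579] v=[-2.9894]
Step 28: x=[3.1329] v=[-2.5006]
Step 29: x=[3.0335] v=[-1.9887]
Step 30: x=[2.9606] v=[-1.4584]
Step 31: x=[2.9149] v=[-0.9146]
Step 32: x=[2.8968] v=[-0.3624]
Step 33: x=[2.9065] v=[0.1932]
First v>=0 after going negative at step 33, time=1.6500

Answer: 1.6500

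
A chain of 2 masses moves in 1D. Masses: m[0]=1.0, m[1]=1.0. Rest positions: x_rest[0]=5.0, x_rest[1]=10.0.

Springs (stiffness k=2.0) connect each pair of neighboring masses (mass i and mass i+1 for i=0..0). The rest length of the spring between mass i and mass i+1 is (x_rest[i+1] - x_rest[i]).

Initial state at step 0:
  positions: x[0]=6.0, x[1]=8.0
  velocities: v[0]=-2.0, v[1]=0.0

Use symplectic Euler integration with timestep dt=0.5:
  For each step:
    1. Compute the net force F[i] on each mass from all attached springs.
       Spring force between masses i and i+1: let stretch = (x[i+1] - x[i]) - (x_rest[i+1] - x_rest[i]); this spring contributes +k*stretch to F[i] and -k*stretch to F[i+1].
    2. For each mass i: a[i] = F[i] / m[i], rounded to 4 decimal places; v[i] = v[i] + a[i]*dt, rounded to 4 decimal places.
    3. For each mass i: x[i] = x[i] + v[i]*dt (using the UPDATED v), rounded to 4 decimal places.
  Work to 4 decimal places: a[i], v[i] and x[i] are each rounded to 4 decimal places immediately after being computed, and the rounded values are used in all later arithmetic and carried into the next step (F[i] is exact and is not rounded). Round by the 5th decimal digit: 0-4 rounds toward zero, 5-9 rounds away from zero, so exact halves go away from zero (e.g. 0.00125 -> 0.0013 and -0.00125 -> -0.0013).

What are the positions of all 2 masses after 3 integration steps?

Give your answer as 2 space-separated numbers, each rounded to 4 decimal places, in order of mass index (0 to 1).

Answer: 1.5000 9.5000

Derivation:
Step 0: x=[6.0000 8.0000] v=[-2.0000 0.0000]
Step 1: x=[3.5000 9.5000] v=[-5.0000 3.0000]
Step 2: x=[1.5000 10.5000] v=[-4.0000 2.0000]
Step 3: x=[1.5000 9.5000] v=[0.0000 -2.0000]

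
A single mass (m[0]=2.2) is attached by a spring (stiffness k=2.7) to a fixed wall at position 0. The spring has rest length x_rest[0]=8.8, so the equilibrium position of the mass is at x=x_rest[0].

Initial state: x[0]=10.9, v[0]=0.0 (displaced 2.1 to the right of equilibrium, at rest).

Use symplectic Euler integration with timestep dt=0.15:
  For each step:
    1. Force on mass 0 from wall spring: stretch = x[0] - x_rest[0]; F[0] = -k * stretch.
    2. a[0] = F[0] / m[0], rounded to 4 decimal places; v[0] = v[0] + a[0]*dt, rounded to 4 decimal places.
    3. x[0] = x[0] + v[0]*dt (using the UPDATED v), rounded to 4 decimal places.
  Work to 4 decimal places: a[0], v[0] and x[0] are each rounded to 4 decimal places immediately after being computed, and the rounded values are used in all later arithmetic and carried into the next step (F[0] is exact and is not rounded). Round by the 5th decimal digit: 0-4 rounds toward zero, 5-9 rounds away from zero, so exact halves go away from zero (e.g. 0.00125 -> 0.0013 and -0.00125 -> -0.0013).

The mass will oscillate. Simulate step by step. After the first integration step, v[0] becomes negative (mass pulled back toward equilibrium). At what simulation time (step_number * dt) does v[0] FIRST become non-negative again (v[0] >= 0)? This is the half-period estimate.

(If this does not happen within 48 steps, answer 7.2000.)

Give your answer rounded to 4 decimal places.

Step 0: x=[10.9000] v=[0.0000]
Step 1: x=[10.8420] v=[-0.3866]
Step 2: x=[10.7276] v=[-0.7625]
Step 3: x=[10.5600] v=[-1.1174]
Step 4: x=[10.3438] v=[-1.4414]
Step 5: x=[10.0850] v=[-1.7256]
Step 6: x=[9.7907] v=[-1.9622]
Step 7: x=[9.4690] v=[-2.1446]
Step 8: x=[9.1288] v=[-2.2678]
Step 9: x=[8.7796] v=[-2.3283]
Step 10: x=[8.4309] v=[-2.3246]
Step 11: x=[8.0924] v=[-2.2567]
Step 12: x=[7.7734] v=[-2.1264]
Step 13: x=[7.4828] v=[-1.9374]
Step 14: x=[7.2286] v=[-1.6949]
Step 15: x=[7.0178] v=[-1.4056]
Step 16: x=[6.8562] v=[-1.0775]
Step 17: x=[6.7482] v=[-0.7197]
Step 18: x=[6.6969] v=[-0.3420]
Step 19: x=[6.7037] v=[0.0452]
First v>=0 after going negative at step 19, time=2.8500

Answer: 2.8500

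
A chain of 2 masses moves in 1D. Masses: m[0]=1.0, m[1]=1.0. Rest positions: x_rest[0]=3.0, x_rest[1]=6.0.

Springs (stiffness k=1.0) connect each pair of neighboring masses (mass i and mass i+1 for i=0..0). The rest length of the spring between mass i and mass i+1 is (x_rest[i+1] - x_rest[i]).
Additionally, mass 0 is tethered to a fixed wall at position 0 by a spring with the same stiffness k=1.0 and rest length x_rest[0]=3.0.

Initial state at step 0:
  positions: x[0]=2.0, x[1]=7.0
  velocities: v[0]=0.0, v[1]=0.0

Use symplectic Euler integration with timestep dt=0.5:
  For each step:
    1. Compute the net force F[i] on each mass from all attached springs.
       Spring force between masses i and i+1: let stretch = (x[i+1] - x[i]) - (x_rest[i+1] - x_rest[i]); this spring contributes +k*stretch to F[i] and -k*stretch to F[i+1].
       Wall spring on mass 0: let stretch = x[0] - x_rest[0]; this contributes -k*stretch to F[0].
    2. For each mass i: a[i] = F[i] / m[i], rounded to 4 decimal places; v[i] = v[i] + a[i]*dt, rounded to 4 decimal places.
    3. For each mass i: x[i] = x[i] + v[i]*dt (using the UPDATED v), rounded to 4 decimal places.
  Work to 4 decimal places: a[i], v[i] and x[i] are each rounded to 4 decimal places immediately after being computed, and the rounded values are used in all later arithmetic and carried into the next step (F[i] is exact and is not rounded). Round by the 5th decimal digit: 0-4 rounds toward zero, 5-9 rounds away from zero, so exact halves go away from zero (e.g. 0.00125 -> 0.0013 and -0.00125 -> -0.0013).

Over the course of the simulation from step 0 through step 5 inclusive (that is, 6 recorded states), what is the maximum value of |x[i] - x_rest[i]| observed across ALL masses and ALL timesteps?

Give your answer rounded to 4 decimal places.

Step 0: x=[2.0000 7.0000] v=[0.0000 0.0000]
Step 1: x=[2.7500 6.5000] v=[1.5000 -1.0000]
Step 2: x=[3.7500 5.8125] v=[2.0000 -1.3750]
Step 3: x=[4.3282 5.3594] v=[1.1563 -0.9063]
Step 4: x=[4.0821 5.3985] v=[-0.4922 0.0781]
Step 5: x=[3.1446 5.8585] v=[-1.8751 0.9199]
Max displacement = 1.3282

Answer: 1.3282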